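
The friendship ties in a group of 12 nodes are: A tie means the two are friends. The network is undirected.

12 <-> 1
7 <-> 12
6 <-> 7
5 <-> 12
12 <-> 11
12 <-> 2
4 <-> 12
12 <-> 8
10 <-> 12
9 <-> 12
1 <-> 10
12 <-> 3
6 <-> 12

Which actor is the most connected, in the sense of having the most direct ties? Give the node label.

12

Degrees — 1:2, 2:1, 3:1, 4:1, 5:1, 6:2, 7:2, 8:1, 9:1, 10:2, 11:1, 12:11.
The maximum is 11, attained only by 12.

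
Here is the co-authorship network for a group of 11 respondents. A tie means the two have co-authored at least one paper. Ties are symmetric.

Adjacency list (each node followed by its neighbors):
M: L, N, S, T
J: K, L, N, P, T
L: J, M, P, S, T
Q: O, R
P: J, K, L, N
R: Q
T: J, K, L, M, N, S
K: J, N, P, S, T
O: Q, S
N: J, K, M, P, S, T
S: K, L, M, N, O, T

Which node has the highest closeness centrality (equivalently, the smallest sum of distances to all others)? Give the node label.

S

Farness (sum of distances to all others) for each node — J:21, K:18, L:18, M:19, N:17, O:20, P:22, Q:27, R:36, S:15, T:17.
The smallest farness is 15, for S, so S has the highest closeness.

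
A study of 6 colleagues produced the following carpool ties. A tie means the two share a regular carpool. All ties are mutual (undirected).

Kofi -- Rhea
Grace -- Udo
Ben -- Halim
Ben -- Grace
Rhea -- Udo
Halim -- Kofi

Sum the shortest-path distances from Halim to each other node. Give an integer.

9

Distances from Halim: Ben:1, Grace:2, Kofi:1, Rhea:2, Udo:3.
Sum = 1 + 2 + 1 + 2 + 3 = 9.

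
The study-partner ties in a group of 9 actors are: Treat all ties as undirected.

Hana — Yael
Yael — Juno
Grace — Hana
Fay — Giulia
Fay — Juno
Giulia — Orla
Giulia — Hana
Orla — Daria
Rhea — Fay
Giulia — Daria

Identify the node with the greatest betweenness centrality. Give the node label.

Unnormalized betweenness of each node: Daria:0, Fay:10, Giulia:16, Grace:0, Hana:10, Juno:2, Orla:0, Rhea:0, Yael:2.
Giulia has the largest value, 16, making it the main broker — the node through which the most shortest paths run.

Giulia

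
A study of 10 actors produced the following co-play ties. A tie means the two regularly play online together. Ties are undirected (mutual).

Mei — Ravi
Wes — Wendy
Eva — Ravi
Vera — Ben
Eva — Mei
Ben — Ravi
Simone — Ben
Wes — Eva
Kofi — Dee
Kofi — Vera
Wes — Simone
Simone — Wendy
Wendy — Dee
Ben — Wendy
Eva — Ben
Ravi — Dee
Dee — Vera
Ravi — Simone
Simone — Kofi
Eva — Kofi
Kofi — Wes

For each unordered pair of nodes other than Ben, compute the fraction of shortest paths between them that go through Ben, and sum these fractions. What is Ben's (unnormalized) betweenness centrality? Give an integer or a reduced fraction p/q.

Pairs whose geodesics pass through Ben — Ravi–Vera: 1/2; Ravi–Wendy: 1/3; Eva–Vera: 1/2; Eva–Simone: 1/4; Eva–Wendy: 1/2; Mei–Vera: 2/4; Mei–Wendy: 2/5; Vera–Simone: 1/2; Vera–Wendy: 1/2.
All other pairs contribute 0.
Summing the contributions gives betweenness(Ben) = 239/60.

239/60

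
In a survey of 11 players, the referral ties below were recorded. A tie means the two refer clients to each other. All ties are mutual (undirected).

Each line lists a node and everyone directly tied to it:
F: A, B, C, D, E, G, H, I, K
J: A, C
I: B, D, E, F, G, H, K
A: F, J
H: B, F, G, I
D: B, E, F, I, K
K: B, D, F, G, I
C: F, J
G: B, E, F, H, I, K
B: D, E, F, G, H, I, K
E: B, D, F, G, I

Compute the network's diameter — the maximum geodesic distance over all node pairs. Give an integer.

Eccentricity of each node (its greatest distance to any other): A:2, B:3, C:2, D:3, E:3, F:2, G:3, H:3, I:3, J:3, K:3.
The maximum eccentricity is 3, realized for instance by the pair J–H via J – C – F – H. So the diameter is 3.

3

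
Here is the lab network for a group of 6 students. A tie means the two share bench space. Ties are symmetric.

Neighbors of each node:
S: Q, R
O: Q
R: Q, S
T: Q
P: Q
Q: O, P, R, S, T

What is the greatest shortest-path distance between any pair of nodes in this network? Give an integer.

2

Eccentricity of each node (its greatest distance to any other): O:2, P:2, Q:1, R:2, S:2, T:2.
The maximum eccentricity is 2, realized for instance by the pair T–R via T – Q – R. So the diameter is 2.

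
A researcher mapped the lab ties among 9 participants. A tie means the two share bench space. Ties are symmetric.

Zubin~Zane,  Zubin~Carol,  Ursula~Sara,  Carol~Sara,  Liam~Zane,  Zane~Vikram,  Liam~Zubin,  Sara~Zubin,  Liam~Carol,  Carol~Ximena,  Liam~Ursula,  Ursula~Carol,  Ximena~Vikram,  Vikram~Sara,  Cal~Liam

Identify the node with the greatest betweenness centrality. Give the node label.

Unnormalized betweenness of each node: Cal:0, Carol:11/2, Liam:53/6, Sara:7/3, Ursula:2/3, Vikram:2, Ximena:1/2, Zane:5/2, Zubin:5/3.
Liam has the largest value, 53/6, making it the main broker — the node through which the most shortest paths run.

Liam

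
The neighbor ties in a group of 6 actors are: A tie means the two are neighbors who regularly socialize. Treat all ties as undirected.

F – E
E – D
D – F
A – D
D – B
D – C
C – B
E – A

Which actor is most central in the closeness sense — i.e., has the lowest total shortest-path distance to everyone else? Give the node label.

Farness (sum of distances to all others) for each node — A:8, B:8, C:8, D:5, E:7, F:8.
The smallest farness is 5, for D, so D has the highest closeness.

D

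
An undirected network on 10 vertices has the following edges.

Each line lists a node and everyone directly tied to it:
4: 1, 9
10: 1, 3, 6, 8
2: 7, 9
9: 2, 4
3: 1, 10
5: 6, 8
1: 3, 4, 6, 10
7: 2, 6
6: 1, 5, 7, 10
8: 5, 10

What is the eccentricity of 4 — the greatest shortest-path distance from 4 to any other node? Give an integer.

Distances from 4: 1:1, 2:2, 3:2, 5:3, 6:2, 7:3, 8:3, 9:1, 10:2.
The largest is 3 (to 5, 7, and 8), so the eccentricity of 4 is 3.

3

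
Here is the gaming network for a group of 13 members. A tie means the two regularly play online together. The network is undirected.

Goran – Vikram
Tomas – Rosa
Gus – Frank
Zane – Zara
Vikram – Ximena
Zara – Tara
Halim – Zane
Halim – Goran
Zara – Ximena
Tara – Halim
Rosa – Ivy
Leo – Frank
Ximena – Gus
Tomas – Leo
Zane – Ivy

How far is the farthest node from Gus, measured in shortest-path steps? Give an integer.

Distances from Gus: Frank:1, Goran:3, Halim:4, Ivy:4, Leo:2, Rosa:4, Tara:3, Tomas:3, Vikram:2, Ximena:1, Zane:3, Zara:2.
The largest is 4 (to Rosa, Halim, and Ivy), so the eccentricity of Gus is 4.

4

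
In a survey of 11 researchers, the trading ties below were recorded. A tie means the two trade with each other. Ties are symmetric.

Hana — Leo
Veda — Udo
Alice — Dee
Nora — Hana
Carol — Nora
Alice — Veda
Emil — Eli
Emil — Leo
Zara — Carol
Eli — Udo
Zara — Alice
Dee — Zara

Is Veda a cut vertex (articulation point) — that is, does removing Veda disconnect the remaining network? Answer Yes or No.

Even without Veda, every remaining node can still reach every other (the residual graph is connected), so Veda is not a cut vertex.

No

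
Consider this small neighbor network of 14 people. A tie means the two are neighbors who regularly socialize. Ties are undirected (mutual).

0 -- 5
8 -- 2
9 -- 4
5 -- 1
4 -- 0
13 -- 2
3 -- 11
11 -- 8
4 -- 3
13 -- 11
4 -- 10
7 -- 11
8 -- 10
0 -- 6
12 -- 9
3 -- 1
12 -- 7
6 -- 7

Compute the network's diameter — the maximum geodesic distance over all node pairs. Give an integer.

5

Eccentricity of each node (its greatest distance to any other): 0:4, 1:4, 2:5, 3:3, 4:3, 5:5, 6:4, 7:3, 8:4, 9:4, 10:3, 11:3, 12:4, 13:4.
The maximum eccentricity is 5, realized for instance by the pair 2–5 via 2 – 8 – 11 – 3 – 1 – 5. So the diameter is 5.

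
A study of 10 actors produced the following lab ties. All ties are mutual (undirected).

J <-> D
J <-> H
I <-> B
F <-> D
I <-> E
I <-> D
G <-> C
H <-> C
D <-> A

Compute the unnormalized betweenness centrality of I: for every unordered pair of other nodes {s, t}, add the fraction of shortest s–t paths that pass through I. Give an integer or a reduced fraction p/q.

15

Pairs whose geodesics pass through I — A–E: 1; A–B: 1; D–E: 1; D–B: 1; E–H: 1; E–C: 1; E–F: 1; E–B: 1; E–G: 1; E–J: 1; H–B: 1; C–B: 1; F–B: 1; B–G: 1 … (+1 more pairs).
All other pairs contribute 0.
Summing the contributions gives betweenness(I) = 15.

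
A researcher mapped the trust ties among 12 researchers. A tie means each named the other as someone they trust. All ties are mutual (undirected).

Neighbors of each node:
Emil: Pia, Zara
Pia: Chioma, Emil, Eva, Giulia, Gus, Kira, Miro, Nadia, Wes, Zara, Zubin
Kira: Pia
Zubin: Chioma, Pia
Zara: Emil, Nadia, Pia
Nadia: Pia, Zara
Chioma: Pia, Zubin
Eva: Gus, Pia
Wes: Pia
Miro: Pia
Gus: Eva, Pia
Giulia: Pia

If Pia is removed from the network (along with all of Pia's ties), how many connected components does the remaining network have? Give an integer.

Without Pia, the remaining ties split the others into: {Kira}; {Chioma, Zubin}; {Emil, Nadia, Zara}; {Eva, Gus}; {Miro}; {Giulia}; {Wes}.
That's 7 separate components.

7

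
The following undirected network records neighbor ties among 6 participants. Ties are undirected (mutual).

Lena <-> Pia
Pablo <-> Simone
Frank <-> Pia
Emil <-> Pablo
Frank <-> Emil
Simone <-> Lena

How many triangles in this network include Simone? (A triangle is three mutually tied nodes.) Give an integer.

Simone's neighbors are Lena and Pablo, but none of them are tied to each other, so no triangle contains Simone.

0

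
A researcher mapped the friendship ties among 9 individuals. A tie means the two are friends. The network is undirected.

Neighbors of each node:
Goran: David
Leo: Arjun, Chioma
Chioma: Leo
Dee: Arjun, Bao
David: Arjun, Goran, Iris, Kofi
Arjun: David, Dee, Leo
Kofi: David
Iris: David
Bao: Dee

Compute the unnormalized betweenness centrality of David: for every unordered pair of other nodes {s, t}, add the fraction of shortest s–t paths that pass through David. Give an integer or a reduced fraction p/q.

Pairs whose geodesics pass through David — Goran–Leo: 1; Goran–Iris: 1; Goran–Bao: 1; Goran–Kofi: 1; Goran–Chioma: 1; Goran–Arjun: 1; Goran–Dee: 1; Leo–Iris: 1; Leo–Kofi: 1; Iris–Bao: 1; Iris–Kofi: 1; Iris–Chioma: 1; Iris–Arjun: 1; Iris–Dee: 1 … (+4 more pairs).
All other pairs contribute 0.
Summing the contributions gives betweenness(David) = 18.

18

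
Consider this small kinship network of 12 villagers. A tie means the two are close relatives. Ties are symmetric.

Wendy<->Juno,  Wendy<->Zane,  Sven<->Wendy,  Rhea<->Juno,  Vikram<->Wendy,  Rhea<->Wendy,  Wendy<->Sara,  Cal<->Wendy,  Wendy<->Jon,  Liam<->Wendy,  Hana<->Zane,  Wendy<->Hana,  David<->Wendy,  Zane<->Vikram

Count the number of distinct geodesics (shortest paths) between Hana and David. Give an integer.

The shortest distance is 2, and the only length-2 path is Hana–Wendy–David. So there is exactly 1 shortest path.

1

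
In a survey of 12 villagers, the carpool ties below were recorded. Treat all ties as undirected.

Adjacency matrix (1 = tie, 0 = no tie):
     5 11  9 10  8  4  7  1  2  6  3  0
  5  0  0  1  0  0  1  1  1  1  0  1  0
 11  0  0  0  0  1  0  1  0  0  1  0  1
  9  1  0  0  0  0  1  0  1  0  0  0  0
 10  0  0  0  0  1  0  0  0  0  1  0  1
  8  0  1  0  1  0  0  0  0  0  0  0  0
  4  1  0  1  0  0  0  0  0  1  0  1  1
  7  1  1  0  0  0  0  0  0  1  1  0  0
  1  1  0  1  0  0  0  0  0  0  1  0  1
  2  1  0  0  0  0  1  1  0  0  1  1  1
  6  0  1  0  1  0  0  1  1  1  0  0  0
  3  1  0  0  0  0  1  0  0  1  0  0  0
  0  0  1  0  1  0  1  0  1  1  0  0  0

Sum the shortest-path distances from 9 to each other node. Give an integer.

23

Distances from 9: 0:2, 1:1, 2:2, 3:2, 4:1, 5:1, 6:2, 7:2, 8:4, 10:3, 11:3.
Sum = 2 + 1 + 2 + 2 + 1 + 1 + 2 + 2 + 4 + 3 + 3 = 23.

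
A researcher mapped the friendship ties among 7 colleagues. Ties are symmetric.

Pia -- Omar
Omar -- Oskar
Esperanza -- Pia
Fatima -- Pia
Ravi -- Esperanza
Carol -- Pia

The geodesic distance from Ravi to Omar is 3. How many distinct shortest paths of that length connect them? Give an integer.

The shortest distance is 3, and the only length-3 path is Ravi–Esperanza–Pia–Omar. So there is exactly 1 shortest path.

1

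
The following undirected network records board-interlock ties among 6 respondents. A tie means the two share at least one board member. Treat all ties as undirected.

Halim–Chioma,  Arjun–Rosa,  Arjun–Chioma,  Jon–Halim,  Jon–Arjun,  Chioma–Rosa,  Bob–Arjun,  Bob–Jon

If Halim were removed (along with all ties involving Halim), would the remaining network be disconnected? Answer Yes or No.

No

Even without Halim, every remaining node can still reach every other (the residual graph is connected), so Halim is not a cut vertex.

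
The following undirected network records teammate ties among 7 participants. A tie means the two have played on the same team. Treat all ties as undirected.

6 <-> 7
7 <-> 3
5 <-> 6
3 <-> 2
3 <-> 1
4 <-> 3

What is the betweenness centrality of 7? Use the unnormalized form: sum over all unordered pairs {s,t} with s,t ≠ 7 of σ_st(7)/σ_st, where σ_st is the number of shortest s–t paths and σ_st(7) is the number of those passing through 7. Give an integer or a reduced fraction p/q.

8

Pairs whose geodesics pass through 7 — 3–6: 1; 3–5: 1; 1–6: 1; 1–5: 1; 4–6: 1; 4–5: 1; 2–6: 1; 2–5: 1.
All other pairs contribute 0.
Summing the contributions gives betweenness(7) = 8.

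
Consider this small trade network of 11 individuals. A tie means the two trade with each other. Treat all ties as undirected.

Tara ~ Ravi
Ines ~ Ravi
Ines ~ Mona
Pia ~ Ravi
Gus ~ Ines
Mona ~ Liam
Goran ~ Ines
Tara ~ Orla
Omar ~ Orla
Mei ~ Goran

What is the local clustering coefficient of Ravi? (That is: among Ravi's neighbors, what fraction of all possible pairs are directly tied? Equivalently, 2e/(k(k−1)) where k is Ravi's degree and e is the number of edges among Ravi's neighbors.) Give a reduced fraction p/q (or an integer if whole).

0

Ravi's neighbors: Ines, Pia, and Tara (k = 3).
Possible neighbor pairs: C(3,2) = 3. Edges among them: none → e = 0.
Clustering(Ravi) = 0/3 = 0.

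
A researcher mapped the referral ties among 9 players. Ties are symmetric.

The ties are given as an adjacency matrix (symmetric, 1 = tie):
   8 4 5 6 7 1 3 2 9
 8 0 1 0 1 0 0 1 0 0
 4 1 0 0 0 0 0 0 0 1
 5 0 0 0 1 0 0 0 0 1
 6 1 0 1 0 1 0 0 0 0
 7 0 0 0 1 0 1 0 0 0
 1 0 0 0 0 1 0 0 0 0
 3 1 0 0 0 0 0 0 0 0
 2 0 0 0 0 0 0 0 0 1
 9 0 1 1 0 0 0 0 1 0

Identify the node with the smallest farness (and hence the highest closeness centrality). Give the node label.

6

Farness (sum of distances to all others) for each node — 1:26, 2:24, 3:22, 4:17, 5:16, 6:14, 7:19, 8:15, 9:17.
The smallest farness is 14, for 6, so 6 has the highest closeness.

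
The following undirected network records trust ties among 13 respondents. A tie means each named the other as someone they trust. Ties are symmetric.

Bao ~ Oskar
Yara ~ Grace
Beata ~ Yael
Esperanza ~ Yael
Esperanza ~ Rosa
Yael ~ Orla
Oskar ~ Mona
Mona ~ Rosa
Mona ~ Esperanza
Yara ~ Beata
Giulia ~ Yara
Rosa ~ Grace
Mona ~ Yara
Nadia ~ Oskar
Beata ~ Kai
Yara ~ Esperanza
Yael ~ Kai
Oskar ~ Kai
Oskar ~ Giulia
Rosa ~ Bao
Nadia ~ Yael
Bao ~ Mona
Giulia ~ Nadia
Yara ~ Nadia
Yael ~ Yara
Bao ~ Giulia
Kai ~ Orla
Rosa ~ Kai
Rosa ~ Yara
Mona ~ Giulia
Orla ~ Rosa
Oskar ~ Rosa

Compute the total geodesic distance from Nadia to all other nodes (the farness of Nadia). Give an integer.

20

Distances from Nadia: Bao:2, Beata:2, Esperanza:2, Giulia:1, Grace:2, Kai:2, Mona:2, Orla:2, Oskar:1, Rosa:2, Yael:1, Yara:1.
Sum = 2 + 2 + 2 + 1 + 2 + 2 + 2 + 2 + 1 + 2 + 1 + 1 = 20.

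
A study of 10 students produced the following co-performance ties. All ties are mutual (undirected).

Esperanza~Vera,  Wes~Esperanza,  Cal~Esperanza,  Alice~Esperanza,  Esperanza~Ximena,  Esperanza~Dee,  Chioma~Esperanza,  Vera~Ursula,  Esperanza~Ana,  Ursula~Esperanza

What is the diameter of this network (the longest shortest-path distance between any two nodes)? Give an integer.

2

Eccentricity of each node (its greatest distance to any other): Alice:2, Ana:2, Cal:2, Chioma:2, Dee:2, Esperanza:1, Ursula:2, Vera:2, Wes:2, Ximena:2.
The maximum eccentricity is 2, realized for instance by the pair Alice–Wes via Alice – Esperanza – Wes. So the diameter is 2.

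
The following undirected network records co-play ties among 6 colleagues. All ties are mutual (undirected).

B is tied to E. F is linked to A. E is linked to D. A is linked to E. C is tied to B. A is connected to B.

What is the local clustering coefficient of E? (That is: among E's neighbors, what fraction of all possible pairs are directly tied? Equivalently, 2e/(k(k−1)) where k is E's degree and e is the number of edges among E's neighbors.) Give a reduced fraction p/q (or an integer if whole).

1/3

E's neighbors: A, B, and D (k = 3).
Possible neighbor pairs: C(3,2) = 3. Edges among them: A–B → e = 1.
Clustering(E) = 1/3.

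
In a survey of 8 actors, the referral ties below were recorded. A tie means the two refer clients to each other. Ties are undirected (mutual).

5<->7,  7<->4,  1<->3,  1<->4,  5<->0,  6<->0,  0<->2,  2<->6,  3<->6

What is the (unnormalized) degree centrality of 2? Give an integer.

2

2 is directly tied to 0 and 6. That is 2 neighbors, so the degree of 2 is 2.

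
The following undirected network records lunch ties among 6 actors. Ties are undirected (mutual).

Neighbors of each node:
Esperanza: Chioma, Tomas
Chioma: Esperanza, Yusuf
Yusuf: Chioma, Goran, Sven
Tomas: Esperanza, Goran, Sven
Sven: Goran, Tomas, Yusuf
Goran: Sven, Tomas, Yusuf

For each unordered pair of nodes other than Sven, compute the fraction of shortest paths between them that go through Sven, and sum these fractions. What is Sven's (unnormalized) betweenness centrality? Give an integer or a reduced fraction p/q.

1/2

Pairs whose geodesics pass through Sven — Tomas–Yusuf: 1/2.
All other pairs contribute 0.
Summing the contributions gives betweenness(Sven) = 1/2.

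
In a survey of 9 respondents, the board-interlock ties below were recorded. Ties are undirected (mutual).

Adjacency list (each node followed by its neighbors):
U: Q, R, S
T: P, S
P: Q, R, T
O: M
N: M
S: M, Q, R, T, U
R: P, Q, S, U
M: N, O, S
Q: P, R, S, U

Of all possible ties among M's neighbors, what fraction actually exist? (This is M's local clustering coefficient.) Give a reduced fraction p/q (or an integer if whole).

0

M's neighbors: N, O, and S (k = 3).
Possible neighbor pairs: C(3,2) = 3. Edges among them: none → e = 0.
Clustering(M) = 0/3 = 0.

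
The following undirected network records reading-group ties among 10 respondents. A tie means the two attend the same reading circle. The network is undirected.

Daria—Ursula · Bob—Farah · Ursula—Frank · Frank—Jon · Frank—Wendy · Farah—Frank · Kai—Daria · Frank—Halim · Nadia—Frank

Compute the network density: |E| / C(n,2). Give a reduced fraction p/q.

1/5

There are 9 edges and 10 nodes, so the maximum possible is C(10,2) = 45.
Density = 9/45 = 1/5.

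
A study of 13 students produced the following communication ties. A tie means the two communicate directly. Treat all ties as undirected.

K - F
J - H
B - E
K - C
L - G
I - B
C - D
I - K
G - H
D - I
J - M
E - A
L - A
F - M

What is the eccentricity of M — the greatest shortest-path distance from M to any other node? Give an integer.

Distances from M: A:5, B:4, C:3, D:4, E:5, F:1, G:3, H:2, I:3, J:1, K:2, L:4.
The largest is 5 (to A and E), so the eccentricity of M is 5.

5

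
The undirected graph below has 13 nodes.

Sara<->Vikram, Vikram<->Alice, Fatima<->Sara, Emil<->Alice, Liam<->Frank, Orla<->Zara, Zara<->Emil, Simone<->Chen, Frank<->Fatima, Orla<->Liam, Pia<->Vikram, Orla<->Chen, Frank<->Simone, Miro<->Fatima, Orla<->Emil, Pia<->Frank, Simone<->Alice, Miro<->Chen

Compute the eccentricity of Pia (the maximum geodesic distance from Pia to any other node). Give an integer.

Distances from Pia: Alice:2, Chen:3, Emil:3, Fatima:2, Frank:1, Liam:2, Miro:3, Orla:3, Sara:2, Simone:2, Vikram:1, Zara:4.
The largest is 4 (to Zara), so the eccentricity of Pia is 4.

4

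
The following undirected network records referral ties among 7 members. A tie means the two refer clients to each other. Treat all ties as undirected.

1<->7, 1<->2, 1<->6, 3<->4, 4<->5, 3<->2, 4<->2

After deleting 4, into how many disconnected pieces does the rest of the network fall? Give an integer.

2

Without 4, the remaining ties split the others into: {1, 2, 3, 6, 7}; {5}.
That's 2 separate components.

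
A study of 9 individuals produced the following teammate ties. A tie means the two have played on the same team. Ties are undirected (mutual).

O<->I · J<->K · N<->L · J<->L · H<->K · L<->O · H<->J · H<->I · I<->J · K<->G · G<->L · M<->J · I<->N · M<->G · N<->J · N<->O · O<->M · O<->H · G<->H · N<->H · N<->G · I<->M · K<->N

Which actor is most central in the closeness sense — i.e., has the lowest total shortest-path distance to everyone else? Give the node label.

N

Farness (sum of distances to all others) for each node — G:11, H:10, I:11, J:10, K:12, L:12, M:12, N:9, O:11.
The smallest farness is 9, for N, so N has the highest closeness.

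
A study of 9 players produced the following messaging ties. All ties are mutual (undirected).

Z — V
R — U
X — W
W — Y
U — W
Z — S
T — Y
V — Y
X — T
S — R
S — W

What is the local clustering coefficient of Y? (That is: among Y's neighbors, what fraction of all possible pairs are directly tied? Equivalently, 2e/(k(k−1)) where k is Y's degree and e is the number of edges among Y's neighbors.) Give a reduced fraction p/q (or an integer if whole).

0

Y's neighbors: T, V, and W (k = 3).
Possible neighbor pairs: C(3,2) = 3. Edges among them: none → e = 0.
Clustering(Y) = 0/3 = 0.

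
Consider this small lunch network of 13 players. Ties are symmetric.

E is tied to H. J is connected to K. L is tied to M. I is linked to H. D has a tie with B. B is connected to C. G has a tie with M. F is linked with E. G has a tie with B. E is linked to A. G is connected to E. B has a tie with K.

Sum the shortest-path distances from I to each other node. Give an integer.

Distances from I: A:3, B:4, C:5, D:5, E:2, F:3, G:3, H:1, J:6, K:5, L:5, M:4.
Sum = 3 + 4 + 5 + 5 + 2 + 3 + 3 + 1 + 6 + 5 + 5 + 4 = 46.

46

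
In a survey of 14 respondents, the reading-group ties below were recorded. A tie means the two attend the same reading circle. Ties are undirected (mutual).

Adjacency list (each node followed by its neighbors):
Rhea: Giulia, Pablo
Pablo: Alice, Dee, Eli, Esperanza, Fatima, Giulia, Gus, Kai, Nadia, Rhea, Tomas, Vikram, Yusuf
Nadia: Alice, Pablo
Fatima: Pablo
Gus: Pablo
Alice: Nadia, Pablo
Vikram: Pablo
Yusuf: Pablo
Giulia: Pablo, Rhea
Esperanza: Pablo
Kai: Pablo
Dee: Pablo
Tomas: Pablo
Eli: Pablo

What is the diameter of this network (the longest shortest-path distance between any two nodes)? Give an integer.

Eccentricity of each node (its greatest distance to any other): Alice:2, Dee:2, Eli:2, Esperanza:2, Fatima:2, Giulia:2, Gus:2, Kai:2, Nadia:2, Pablo:1, Rhea:2, Tomas:2, Vikram:2, Yusuf:2.
The maximum eccentricity is 2, realized for instance by the pair Nadia–Eli via Nadia – Pablo – Eli. So the diameter is 2.

2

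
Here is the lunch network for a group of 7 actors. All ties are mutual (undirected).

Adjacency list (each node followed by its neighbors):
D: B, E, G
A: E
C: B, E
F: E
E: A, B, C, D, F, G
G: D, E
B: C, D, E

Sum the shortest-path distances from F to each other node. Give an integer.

11

Distances from F: A:2, B:2, C:2, D:2, E:1, G:2.
Sum = 2 + 2 + 2 + 2 + 1 + 2 = 11.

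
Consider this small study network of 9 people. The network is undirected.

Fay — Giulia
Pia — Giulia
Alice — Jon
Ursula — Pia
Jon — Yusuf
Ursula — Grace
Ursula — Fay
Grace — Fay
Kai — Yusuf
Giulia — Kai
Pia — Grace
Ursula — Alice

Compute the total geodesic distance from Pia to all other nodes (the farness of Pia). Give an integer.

Distances from Pia: Alice:2, Fay:2, Giulia:1, Grace:1, Jon:3, Kai:2, Ursula:1, Yusuf:3.
Sum = 2 + 2 + 1 + 1 + 3 + 2 + 1 + 3 = 15.

15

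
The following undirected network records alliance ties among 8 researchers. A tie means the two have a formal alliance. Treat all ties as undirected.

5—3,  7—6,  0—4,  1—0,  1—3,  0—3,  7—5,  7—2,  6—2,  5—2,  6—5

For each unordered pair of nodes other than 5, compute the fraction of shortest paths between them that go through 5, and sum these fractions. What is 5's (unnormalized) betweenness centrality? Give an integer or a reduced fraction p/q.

12

Pairs whose geodesics pass through 5 — 6–4: 1; 6–3: 1; 6–1: 1; 6–0: 1; 2–4: 1; 2–3: 1; 2–1: 1; 2–0: 1; 7–4: 1; 7–3: 1; 7–1: 1; 7–0: 1.
All other pairs contribute 0.
Summing the contributions gives betweenness(5) = 12.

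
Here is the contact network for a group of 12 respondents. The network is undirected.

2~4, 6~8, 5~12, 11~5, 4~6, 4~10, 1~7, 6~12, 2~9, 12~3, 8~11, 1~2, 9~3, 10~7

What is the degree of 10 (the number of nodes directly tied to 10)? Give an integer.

2

10 is directly tied to 4 and 7. That is 2 neighbors, so the degree of 10 is 2.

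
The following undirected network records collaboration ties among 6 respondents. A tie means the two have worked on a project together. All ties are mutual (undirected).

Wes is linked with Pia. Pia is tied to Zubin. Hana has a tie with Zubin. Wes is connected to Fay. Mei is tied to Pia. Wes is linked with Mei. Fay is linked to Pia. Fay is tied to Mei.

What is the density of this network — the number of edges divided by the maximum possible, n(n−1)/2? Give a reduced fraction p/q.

There are 8 edges and 6 nodes, so the maximum possible is C(6,2) = 15.
Density = 8/15.

8/15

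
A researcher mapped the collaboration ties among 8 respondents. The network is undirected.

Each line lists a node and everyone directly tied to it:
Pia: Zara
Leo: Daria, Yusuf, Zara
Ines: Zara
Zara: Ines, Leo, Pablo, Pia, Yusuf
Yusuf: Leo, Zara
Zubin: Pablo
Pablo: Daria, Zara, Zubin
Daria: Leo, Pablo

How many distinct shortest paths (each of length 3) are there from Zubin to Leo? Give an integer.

The shortest distance is 3. The length-3 paths are: Zubin–Pablo–Daria–Leo; Zubin–Pablo–Zara–Leo.
That gives 2 distinct shortest paths.

2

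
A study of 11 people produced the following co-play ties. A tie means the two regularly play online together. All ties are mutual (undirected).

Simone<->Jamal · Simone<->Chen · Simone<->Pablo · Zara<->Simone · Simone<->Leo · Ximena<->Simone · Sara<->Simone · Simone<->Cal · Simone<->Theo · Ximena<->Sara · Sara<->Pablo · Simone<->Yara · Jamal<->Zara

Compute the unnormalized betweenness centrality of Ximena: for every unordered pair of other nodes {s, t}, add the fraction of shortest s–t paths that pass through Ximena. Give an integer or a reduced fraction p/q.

No shortest path between any pair of other nodes passes through Ximena.
Summing the contributions gives betweenness(Ximena) = 0.

0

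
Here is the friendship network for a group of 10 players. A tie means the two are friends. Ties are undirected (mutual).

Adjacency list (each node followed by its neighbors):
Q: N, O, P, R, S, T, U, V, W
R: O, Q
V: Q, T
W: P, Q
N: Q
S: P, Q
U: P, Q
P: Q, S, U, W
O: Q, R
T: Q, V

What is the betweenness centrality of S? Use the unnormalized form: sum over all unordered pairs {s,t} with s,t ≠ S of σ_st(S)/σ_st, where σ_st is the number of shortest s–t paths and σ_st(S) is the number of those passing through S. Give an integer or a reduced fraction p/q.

0

No shortest path between any pair of other nodes passes through S.
Summing the contributions gives betweenness(S) = 0.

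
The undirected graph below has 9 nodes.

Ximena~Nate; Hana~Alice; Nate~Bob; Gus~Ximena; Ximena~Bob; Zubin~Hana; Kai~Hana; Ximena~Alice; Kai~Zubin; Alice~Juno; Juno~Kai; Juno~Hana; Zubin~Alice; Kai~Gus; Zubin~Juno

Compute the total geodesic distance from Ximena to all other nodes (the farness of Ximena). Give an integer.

12

Distances from Ximena: Alice:1, Bob:1, Gus:1, Hana:2, Juno:2, Kai:2, Nate:1, Zubin:2.
Sum = 1 + 1 + 1 + 2 + 2 + 2 + 1 + 2 = 12.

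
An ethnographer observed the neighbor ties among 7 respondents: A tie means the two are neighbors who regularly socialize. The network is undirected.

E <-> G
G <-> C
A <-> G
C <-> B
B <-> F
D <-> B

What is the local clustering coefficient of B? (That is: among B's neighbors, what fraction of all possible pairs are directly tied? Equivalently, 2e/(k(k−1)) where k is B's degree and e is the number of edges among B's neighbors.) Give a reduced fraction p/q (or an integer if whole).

0

B's neighbors: C, D, and F (k = 3).
Possible neighbor pairs: C(3,2) = 3. Edges among them: none → e = 0.
Clustering(B) = 0/3 = 0.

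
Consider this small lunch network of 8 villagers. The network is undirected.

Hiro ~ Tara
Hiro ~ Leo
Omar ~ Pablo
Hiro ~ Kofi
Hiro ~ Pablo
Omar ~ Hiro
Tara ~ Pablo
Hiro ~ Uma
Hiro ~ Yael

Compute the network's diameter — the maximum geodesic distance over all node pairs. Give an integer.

2

Eccentricity of each node (its greatest distance to any other): Hiro:1, Kofi:2, Leo:2, Omar:2, Pablo:2, Tara:2, Uma:2, Yael:2.
The maximum eccentricity is 2, realized for instance by the pair Yael–Omar via Yael – Hiro – Omar. So the diameter is 2.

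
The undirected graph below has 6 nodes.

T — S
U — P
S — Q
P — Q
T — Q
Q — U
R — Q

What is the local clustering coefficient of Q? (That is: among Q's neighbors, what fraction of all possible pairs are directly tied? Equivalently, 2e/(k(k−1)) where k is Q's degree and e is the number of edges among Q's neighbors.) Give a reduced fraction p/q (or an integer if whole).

1/5

Q's neighbors: P, R, S, T, and U (k = 5).
Possible neighbor pairs: C(5,2) = 10. Edges among them: P–U, S–T → e = 2.
Clustering(Q) = 2/10 = 1/5.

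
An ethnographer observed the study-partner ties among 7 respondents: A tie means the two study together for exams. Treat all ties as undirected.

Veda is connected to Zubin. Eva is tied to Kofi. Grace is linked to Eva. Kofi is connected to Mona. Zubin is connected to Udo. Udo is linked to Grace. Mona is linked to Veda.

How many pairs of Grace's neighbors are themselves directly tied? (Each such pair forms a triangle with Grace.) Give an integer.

Grace's neighbors are Eva and Udo, but none of them are tied to each other, so no triangle contains Grace.

0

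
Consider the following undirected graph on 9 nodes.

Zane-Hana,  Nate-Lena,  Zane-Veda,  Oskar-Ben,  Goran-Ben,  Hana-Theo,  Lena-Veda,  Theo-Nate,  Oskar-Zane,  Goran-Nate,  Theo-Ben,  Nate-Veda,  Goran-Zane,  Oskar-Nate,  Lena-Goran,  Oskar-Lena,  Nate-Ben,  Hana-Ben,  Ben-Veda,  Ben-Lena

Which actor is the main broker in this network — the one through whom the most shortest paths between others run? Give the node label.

Ben

Unnormalized betweenness of each node: Ben:23/4, Goran:11/12, Hana:5/4, Lena:3/4, Nate:11/4, Oskar:11/12, Theo:1/2, Veda:11/12, Zane:9/4.
Ben has the largest value, 23/4, making it the main broker — the node through which the most shortest paths run.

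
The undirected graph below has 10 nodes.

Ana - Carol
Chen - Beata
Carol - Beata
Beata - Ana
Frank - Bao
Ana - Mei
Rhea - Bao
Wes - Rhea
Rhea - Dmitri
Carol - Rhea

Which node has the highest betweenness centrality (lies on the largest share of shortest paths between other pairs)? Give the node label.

Rhea

Unnormalized betweenness of each node: Ana:8, Bao:8, Beata:8, Carol:20, Chen:0, Dmitri:0, Frank:0, Mei:0, Rhea:25, Wes:0.
Rhea has the largest value, 25, making it the main broker — the node through which the most shortest paths run.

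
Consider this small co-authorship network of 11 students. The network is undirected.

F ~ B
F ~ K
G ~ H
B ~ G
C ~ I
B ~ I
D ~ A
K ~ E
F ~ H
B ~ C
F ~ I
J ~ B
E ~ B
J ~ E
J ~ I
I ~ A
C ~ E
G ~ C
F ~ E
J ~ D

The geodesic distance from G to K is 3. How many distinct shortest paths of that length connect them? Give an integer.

The shortest distance is 3. The length-3 paths are: G–B–E–K; G–C–E–K; G–H–F–K; G–B–F–K.
That gives 4 distinct shortest paths.

4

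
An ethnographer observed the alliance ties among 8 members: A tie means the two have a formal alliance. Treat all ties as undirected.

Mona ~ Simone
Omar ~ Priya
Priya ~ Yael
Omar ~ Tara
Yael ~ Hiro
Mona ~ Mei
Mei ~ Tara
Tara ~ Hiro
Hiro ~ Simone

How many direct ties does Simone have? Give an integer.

2

Simone is directly tied to Hiro and Mona. That is 2 neighbors, so the degree of Simone is 2.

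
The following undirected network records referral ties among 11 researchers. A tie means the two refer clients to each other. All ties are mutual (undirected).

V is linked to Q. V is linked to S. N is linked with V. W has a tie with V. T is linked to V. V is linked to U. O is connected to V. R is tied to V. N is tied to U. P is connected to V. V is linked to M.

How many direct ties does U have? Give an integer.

U is directly tied to N and V. That is 2 neighbors, so the degree of U is 2.

2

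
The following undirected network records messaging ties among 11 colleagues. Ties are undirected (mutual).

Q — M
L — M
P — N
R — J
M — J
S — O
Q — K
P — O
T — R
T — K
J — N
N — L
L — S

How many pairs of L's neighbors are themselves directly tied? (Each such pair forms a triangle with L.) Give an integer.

L's neighbors are M, N, and S, but none of them are tied to each other, so no triangle contains L.

0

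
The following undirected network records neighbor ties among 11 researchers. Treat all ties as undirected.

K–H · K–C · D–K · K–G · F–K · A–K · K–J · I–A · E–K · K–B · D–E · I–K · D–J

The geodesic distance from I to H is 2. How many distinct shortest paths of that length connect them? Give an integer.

1

The shortest distance is 2, and the only length-2 path is I–K–H. So there is exactly 1 shortest path.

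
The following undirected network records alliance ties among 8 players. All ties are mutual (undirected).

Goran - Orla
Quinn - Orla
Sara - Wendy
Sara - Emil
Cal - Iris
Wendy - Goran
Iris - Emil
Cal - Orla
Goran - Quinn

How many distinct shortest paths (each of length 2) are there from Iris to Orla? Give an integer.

The shortest distance is 2, and the only length-2 path is Iris–Cal–Orla. So there is exactly 1 shortest path.

1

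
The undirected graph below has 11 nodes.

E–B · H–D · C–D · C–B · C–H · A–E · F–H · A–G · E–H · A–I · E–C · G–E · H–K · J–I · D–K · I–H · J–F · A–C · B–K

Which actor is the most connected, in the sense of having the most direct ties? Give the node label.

Degrees — A:4, B:3, C:5, D:3, E:5, F:2, G:2, H:6, I:3, J:2, K:3.
The maximum is 6, attained only by H.

H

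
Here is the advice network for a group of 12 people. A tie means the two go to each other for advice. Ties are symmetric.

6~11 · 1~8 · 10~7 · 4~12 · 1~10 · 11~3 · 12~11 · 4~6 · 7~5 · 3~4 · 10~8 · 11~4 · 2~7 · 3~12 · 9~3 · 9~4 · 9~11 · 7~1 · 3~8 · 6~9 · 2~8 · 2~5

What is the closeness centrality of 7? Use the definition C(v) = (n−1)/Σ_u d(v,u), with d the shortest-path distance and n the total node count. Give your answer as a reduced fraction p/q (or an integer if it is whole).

11/30

Distances from 7: 1:1, 2:1, 3:3, 4:4, 5:1, 6:5, 8:2, 9:4, 10:1, 11:4, 12:4. Sum = 30.
n = 12, so closeness = 11/30.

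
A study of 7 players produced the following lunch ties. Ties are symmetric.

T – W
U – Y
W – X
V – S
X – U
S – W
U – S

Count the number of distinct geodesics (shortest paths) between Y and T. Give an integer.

The shortest distance is 4. The length-4 paths are: Y–U–X–W–T; Y–U–S–W–T.
That gives 2 distinct shortest paths.

2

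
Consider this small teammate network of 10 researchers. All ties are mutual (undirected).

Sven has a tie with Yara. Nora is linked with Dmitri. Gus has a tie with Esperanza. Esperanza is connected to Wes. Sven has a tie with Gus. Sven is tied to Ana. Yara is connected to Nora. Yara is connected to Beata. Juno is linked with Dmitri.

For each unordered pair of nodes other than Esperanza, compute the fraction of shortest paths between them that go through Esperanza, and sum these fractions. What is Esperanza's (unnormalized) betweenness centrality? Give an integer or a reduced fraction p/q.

Pairs whose geodesics pass through Esperanza — Juno–Wes: 1; Dmitri–Wes: 1; Gus–Wes: 1; Wes–Ana: 1; Wes–Nora: 1; Wes–Beata: 1; Wes–Sven: 1; Wes–Yara: 1.
All other pairs contribute 0.
Summing the contributions gives betweenness(Esperanza) = 8.

8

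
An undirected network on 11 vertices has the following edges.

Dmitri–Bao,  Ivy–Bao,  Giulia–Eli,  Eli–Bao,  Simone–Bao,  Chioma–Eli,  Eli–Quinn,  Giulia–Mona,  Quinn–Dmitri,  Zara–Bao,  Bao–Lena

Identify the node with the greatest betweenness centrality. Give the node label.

Unnormalized betweenness of each node: Bao:32, Chioma:0, Dmitri:5/2, Eli:51/2, Giulia:9, Ivy:0, Lena:0, Mona:0, Quinn:2, Simone:0, Zara:0.
Bao has the largest value, 32, making it the main broker — the node through which the most shortest paths run.

Bao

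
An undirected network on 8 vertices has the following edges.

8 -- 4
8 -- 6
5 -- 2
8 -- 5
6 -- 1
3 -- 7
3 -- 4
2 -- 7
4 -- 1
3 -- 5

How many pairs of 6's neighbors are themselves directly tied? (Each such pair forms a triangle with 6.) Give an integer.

6's neighbors are 1 and 8, but none of them are tied to each other, so no triangle contains 6.

0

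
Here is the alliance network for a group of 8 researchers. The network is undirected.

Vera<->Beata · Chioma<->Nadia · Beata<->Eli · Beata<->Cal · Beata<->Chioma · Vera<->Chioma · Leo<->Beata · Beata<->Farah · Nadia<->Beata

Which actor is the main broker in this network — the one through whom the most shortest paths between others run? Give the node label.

Beata

Unnormalized betweenness of each node: Beata:37/2, Cal:0, Chioma:1/2, Eli:0, Farah:0, Leo:0, Nadia:0, Vera:0.
Beata has the largest value, 37/2, making it the main broker — the node through which the most shortest paths run.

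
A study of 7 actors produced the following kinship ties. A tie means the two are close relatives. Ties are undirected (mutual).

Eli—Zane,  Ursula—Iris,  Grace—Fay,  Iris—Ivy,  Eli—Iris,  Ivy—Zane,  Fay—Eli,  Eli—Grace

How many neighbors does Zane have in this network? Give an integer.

2

Zane is directly tied to Eli and Ivy. That is 2 neighbors, so the degree of Zane is 2.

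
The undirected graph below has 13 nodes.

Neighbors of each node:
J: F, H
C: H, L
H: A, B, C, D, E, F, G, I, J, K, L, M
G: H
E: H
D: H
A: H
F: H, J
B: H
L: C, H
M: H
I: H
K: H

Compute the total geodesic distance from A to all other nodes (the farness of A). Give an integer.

Distances from A: B:2, C:2, D:2, E:2, F:2, G:2, H:1, I:2, J:2, K:2, L:2, M:2.
Sum = 2 + 2 + 2 + 2 + 2 + 2 + 1 + 2 + 2 + 2 + 2 + 2 = 23.

23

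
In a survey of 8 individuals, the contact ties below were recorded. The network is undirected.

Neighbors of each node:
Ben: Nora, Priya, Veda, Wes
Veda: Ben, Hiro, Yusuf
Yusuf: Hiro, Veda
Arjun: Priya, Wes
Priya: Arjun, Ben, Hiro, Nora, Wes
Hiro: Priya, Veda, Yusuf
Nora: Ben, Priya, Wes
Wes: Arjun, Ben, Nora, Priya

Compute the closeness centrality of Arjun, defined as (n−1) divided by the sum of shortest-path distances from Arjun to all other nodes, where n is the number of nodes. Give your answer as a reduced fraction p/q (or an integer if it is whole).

1/2

Distances from Arjun: Ben:2, Hiro:2, Nora:2, Priya:1, Veda:3, Wes:1, Yusuf:3. Sum = 14.
n = 8, so closeness = 7/14 = 1/2.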